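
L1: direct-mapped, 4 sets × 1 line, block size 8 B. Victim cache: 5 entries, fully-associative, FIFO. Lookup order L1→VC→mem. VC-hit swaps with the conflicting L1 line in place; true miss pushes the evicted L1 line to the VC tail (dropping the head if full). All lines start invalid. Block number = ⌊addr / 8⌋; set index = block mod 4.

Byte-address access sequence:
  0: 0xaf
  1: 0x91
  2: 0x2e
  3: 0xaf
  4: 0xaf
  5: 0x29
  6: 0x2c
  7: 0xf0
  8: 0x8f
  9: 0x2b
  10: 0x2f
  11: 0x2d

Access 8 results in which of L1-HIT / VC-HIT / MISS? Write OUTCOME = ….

OUTCOME = MISS

#0 0xaf→b21/s1 MISS; vc=[]
#1 0x91→b18/s2 MISS; vc=[]
#2 0x2e→b5/s1 MISS; vc=[21]
#3 0xaf→b21/s1 VC-HIT; vc=[5]
#4 0xaf→b21/s1 L1-HIT; vc=[5]
#5 0x29→b5/s1 VC-HIT; vc=[21]
#6 0x2c→b5/s1 L1-HIT; vc=[21]
#7 0xf0→b30/s2 MISS; vc=[21,18]
#8 0x8f→b17/s1 MISS; vc=[21,18,5]
#9 0x2b→b5/s1 VC-HIT; vc=[21,18,17]
#10 0x2f→b5/s1 L1-HIT; vc=[21,18,17]
#11 0x2d→b5/s1 L1-HIT; vc=[21,18,17]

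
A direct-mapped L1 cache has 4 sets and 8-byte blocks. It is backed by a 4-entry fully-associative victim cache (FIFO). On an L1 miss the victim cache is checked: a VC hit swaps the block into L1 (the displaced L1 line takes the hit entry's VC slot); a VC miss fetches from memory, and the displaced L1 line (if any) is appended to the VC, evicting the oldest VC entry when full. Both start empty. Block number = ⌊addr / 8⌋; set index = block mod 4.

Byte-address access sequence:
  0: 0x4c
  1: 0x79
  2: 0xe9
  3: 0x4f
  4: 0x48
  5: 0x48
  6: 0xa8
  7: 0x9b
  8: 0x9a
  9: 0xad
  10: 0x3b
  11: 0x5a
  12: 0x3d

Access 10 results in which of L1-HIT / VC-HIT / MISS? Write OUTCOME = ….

OUTCOME = MISS

0: 0x4c (blk 9, set 1) → MISS  vc=[]
1: 0x79 (blk 15, set 3) → MISS  vc=[]
2: 0xe9 (blk 29, set 1) → MISS  vc=[9]
3: 0x4f (blk 9, set 1) → VC-HIT  vc=[29]
4: 0x48 (blk 9, set 1) → L1-HIT  vc=[29]
5: 0x48 (blk 9, set 1) → L1-HIT  vc=[29]
6: 0xa8 (blk 21, set 1) → MISS  vc=[29, 9]
7: 0x9b (blk 19, set 3) → MISS  vc=[29, 9, 15]
8: 0x9a (blk 19, set 3) → L1-HIT  vc=[29, 9, 15]
9: 0xad (blk 21, set 1) → L1-HIT  vc=[29, 9, 15]
10: 0x3b (blk 7, set 3) → MISS  vc=[29, 9, 15, 19]
11: 0x5a (blk 11, set 3) → MISS  vc=[9, 15, 19, 7]
12: 0x3d (blk 7, set 3) → VC-HIT  vc=[9, 15, 19, 11]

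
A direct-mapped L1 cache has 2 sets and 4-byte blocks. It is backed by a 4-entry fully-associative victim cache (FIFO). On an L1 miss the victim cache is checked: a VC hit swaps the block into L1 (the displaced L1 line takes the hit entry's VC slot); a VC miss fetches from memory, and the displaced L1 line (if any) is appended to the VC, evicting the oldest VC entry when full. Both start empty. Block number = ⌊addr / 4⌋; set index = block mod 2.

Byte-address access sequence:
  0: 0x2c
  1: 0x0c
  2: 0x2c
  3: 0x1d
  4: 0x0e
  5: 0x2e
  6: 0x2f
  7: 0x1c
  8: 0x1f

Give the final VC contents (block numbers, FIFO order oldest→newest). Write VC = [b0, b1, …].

VC = [11, 3]

  [0] addr=0x2c blk=11 s=1: MISS | VC []
  [1] addr=0xc blk=3 s=1: MISS | VC [11]
  [2] addr=0x2c blk=11 s=1: VC-HIT | VC [3]
  [3] addr=0x1d blk=7 s=1: MISS | VC [3, 11]
  [4] addr=0xe blk=3 s=1: VC-HIT | VC [7, 11]
  [5] addr=0x2e blk=11 s=1: VC-HIT | VC [7, 3]
  [6] addr=0x2f blk=11 s=1: L1-HIT | VC [7, 3]
  [7] addr=0x1c blk=7 s=1: VC-HIT | VC [11, 3]
  [8] addr=0x1f blk=7 s=1: L1-HIT | VC [11, 3]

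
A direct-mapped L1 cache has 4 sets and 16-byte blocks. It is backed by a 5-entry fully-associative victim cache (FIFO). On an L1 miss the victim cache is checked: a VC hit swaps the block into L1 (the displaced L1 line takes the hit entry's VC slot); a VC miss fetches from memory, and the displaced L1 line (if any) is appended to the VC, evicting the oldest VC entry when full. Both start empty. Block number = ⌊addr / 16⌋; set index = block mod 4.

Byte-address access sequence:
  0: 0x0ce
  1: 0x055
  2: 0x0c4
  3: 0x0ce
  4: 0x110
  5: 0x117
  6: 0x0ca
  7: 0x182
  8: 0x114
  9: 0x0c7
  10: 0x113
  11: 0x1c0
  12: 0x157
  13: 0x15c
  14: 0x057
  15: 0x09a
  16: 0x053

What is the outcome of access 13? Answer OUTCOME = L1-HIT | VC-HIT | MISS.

OUTCOME = L1-HIT

#0 0xce→b12/s0 MISS; vc=[]
#1 0x55→b5/s1 MISS; vc=[]
#2 0xc4→b12/s0 L1-HIT; vc=[]
#3 0xce→b12/s0 L1-HIT; vc=[]
#4 0x110→b17/s1 MISS; vc=[5]
#5 0x117→b17/s1 L1-HIT; vc=[5]
#6 0xca→b12/s0 L1-HIT; vc=[5]
#7 0x182→b24/s0 MISS; vc=[5,12]
#8 0x114→b17/s1 L1-HIT; vc=[5,12]
#9 0xc7→b12/s0 VC-HIT; vc=[5,24]
#10 0x113→b17/s1 L1-HIT; vc=[5,24]
#11 0x1c0→b28/s0 MISS; vc=[5,24,12]
#12 0x157→b21/s1 MISS; vc=[5,24,12,17]
#13 0x15c→b21/s1 L1-HIT; vc=[5,24,12,17]
#14 0x57→b5/s1 VC-HIT; vc=[21,24,12,17]
#15 0x9a→b9/s1 MISS; vc=[21,24,12,17,5]
#16 0x53→b5/s1 VC-HIT; vc=[21,24,12,17,9]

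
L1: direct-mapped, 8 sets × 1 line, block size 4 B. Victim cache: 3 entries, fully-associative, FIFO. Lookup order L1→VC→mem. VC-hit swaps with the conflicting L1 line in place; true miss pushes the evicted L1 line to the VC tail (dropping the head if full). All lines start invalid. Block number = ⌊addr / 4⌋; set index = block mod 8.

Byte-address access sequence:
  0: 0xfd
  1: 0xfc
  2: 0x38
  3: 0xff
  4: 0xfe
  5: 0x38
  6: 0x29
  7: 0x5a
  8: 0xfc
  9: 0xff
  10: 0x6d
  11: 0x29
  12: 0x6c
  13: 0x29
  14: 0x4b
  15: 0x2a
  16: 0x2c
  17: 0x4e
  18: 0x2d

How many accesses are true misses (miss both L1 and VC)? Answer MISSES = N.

#0 0xfd→b63/s7 MISS; vc=[]
#1 0xfc→b63/s7 L1-HIT; vc=[]
#2 0x38→b14/s6 MISS; vc=[]
#3 0xff→b63/s7 L1-HIT; vc=[]
#4 0xfe→b63/s7 L1-HIT; vc=[]
#5 0x38→b14/s6 L1-HIT; vc=[]
#6 0x29→b10/s2 MISS; vc=[]
#7 0x5a→b22/s6 MISS; vc=[14]
#8 0xfc→b63/s7 L1-HIT; vc=[14]
#9 0xff→b63/s7 L1-HIT; vc=[14]
#10 0x6d→b27/s3 MISS; vc=[14]
#11 0x29→b10/s2 L1-HIT; vc=[14]
#12 0x6c→b27/s3 L1-HIT; vc=[14]
#13 0x29→b10/s2 L1-HIT; vc=[14]
#14 0x4b→b18/s2 MISS; vc=[14,10]
#15 0x2a→b10/s2 VC-HIT; vc=[14,18]
#16 0x2c→b11/s3 MISS; vc=[14,18,27]
#17 0x4e→b19/s3 MISS; vc=[18,27,11]
#18 0x2d→b11/s3 VC-HIT; vc=[18,27,19]

MISSES = 8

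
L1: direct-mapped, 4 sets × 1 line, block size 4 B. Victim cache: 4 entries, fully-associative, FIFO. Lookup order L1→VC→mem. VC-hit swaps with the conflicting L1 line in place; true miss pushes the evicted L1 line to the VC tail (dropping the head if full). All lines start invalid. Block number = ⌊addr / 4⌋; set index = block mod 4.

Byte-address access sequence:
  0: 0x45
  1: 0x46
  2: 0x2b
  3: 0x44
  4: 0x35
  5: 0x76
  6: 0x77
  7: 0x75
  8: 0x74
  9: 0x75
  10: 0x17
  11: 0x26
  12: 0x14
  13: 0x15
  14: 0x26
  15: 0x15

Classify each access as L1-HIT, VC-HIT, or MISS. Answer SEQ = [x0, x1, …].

SEQ = [MISS, L1-HIT, MISS, L1-HIT, MISS, MISS, L1-HIT, L1-HIT, L1-HIT, L1-HIT, MISS, MISS, VC-HIT, L1-HIT, VC-HIT, VC-HIT]

#0 0x45→b17/s1 MISS; vc=[]
#1 0x46→b17/s1 L1-HIT; vc=[]
#2 0x2b→b10/s2 MISS; vc=[]
#3 0x44→b17/s1 L1-HIT; vc=[]
#4 0x35→b13/s1 MISS; vc=[17]
#5 0x76→b29/s1 MISS; vc=[17,13]
#6 0x77→b29/s1 L1-HIT; vc=[17,13]
#7 0x75→b29/s1 L1-HIT; vc=[17,13]
#8 0x74→b29/s1 L1-HIT; vc=[17,13]
#9 0x75→b29/s1 L1-HIT; vc=[17,13]
#10 0x17→b5/s1 MISS; vc=[17,13,29]
#11 0x26→b9/s1 MISS; vc=[17,13,29,5]
#12 0x14→b5/s1 VC-HIT; vc=[17,13,29,9]
#13 0x15→b5/s1 L1-HIT; vc=[17,13,29,9]
#14 0x26→b9/s1 VC-HIT; vc=[17,13,29,5]
#15 0x15→b5/s1 VC-HIT; vc=[17,13,29,9]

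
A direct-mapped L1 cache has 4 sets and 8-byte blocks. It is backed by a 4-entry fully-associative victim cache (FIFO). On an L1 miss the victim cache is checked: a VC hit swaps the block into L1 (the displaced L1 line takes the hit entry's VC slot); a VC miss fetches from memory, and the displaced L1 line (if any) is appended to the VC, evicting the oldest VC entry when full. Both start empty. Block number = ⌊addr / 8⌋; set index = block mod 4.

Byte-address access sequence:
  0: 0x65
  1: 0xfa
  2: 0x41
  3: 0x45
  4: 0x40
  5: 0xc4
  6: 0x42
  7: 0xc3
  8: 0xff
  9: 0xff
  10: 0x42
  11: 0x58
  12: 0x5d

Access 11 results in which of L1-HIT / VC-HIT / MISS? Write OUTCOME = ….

0: 0x65 (blk 12, set 0) → MISS  vc=[]
1: 0xfa (blk 31, set 3) → MISS  vc=[]
2: 0x41 (blk 8, set 0) → MISS  vc=[12]
3: 0x45 (blk 8, set 0) → L1-HIT  vc=[12]
4: 0x40 (blk 8, set 0) → L1-HIT  vc=[12]
5: 0xc4 (blk 24, set 0) → MISS  vc=[12, 8]
6: 0x42 (blk 8, set 0) → VC-HIT  vc=[12, 24]
7: 0xc3 (blk 24, set 0) → VC-HIT  vc=[12, 8]
8: 0xff (blk 31, set 3) → L1-HIT  vc=[12, 8]
9: 0xff (blk 31, set 3) → L1-HIT  vc=[12, 8]
10: 0x42 (blk 8, set 0) → VC-HIT  vc=[12, 24]
11: 0x58 (blk 11, set 3) → MISS  vc=[12, 24, 31]
12: 0x5d (blk 11, set 3) → L1-HIT  vc=[12, 24, 31]

OUTCOME = MISS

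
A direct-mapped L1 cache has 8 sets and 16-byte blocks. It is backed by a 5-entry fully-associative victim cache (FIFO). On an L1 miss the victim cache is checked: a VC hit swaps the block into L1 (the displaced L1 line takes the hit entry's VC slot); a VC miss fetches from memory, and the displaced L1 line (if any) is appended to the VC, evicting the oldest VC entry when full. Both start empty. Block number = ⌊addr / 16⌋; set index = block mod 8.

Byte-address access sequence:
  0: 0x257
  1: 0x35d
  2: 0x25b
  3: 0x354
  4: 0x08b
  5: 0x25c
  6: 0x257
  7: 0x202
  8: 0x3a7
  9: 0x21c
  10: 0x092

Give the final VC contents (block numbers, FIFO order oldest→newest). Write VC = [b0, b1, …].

0: 0x257 (blk 37, set 5) → MISS  vc=[]
1: 0x35d (blk 53, set 5) → MISS  vc=[37]
2: 0x25b (blk 37, set 5) → VC-HIT  vc=[53]
3: 0x354 (blk 53, set 5) → VC-HIT  vc=[37]
4: 0x8b (blk 8, set 0) → MISS  vc=[37]
5: 0x25c (blk 37, set 5) → VC-HIT  vc=[53]
6: 0x257 (blk 37, set 5) → L1-HIT  vc=[53]
7: 0x202 (blk 32, set 0) → MISS  vc=[53, 8]
8: 0x3a7 (blk 58, set 2) → MISS  vc=[53, 8]
9: 0x21c (blk 33, set 1) → MISS  vc=[53, 8]
10: 0x92 (blk 9, set 1) → MISS  vc=[53, 8, 33]

VC = [53, 8, 33]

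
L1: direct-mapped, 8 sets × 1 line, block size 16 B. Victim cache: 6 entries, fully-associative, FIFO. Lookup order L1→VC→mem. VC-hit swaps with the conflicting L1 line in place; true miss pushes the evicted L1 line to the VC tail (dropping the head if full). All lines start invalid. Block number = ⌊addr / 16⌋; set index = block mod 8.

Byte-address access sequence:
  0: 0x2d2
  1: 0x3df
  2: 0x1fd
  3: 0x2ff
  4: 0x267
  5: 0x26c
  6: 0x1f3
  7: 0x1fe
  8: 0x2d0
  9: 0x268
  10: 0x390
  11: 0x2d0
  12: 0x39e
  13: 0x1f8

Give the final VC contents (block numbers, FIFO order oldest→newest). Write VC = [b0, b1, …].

0: 0x2d2 (blk 45, set 5) → MISS  vc=[]
1: 0x3df (blk 61, set 5) → MISS  vc=[45]
2: 0x1fd (blk 31, set 7) → MISS  vc=[45]
3: 0x2ff (blk 47, set 7) → MISS  vc=[45, 31]
4: 0x267 (blk 38, set 6) → MISS  vc=[45, 31]
5: 0x26c (blk 38, set 6) → L1-HIT  vc=[45, 31]
6: 0x1f3 (blk 31, set 7) → VC-HIT  vc=[45, 47]
7: 0x1fe (blk 31, set 7) → L1-HIT  vc=[45, 47]
8: 0x2d0 (blk 45, set 5) → VC-HIT  vc=[61, 47]
9: 0x268 (blk 38, set 6) → L1-HIT  vc=[61, 47]
10: 0x390 (blk 57, set 1) → MISS  vc=[61, 47]
11: 0x2d0 (blk 45, set 5) → L1-HIT  vc=[61, 47]
12: 0x39e (blk 57, set 1) → L1-HIT  vc=[61, 47]
13: 0x1f8 (blk 31, set 7) → L1-HIT  vc=[61, 47]

VC = [61, 47]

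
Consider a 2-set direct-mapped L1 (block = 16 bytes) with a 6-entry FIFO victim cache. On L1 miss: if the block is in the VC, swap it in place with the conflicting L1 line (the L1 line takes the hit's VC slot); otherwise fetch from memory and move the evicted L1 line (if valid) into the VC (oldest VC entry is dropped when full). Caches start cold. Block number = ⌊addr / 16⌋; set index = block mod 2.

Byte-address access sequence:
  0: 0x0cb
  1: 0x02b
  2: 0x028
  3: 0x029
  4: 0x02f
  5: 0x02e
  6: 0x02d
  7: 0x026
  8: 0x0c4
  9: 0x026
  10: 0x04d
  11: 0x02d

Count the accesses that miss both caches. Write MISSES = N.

MISSES = 3

0: 0xcb (blk 12, set 0) → MISS  vc=[]
1: 0x2b (blk 2, set 0) → MISS  vc=[12]
2: 0x28 (blk 2, set 0) → L1-HIT  vc=[12]
3: 0x29 (blk 2, set 0) → L1-HIT  vc=[12]
4: 0x2f (blk 2, set 0) → L1-HIT  vc=[12]
5: 0x2e (blk 2, set 0) → L1-HIT  vc=[12]
6: 0x2d (blk 2, set 0) → L1-HIT  vc=[12]
7: 0x26 (blk 2, set 0) → L1-HIT  vc=[12]
8: 0xc4 (blk 12, set 0) → VC-HIT  vc=[2]
9: 0x26 (blk 2, set 0) → VC-HIT  vc=[12]
10: 0x4d (blk 4, set 0) → MISS  vc=[12, 2]
11: 0x2d (blk 2, set 0) → VC-HIT  vc=[12, 4]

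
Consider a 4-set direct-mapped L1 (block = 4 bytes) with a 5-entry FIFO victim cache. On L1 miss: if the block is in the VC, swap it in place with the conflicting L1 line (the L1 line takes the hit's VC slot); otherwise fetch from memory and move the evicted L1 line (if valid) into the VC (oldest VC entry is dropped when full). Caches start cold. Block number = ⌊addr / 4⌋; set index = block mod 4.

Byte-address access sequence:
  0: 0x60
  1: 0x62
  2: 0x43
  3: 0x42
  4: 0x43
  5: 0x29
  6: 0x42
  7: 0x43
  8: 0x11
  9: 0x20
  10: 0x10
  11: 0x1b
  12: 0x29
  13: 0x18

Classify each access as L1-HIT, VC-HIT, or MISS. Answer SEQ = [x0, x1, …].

SEQ = [MISS, L1-HIT, MISS, L1-HIT, L1-HIT, MISS, L1-HIT, L1-HIT, MISS, MISS, VC-HIT, MISS, VC-HIT, VC-HIT]

  [0] addr=0x60 blk=24 s=0: MISS | VC []
  [1] addr=0x62 blk=24 s=0: L1-HIT | VC []
  [2] addr=0x43 blk=16 s=0: MISS | VC [24]
  [3] addr=0x42 blk=16 s=0: L1-HIT | VC [24]
  [4] addr=0x43 blk=16 s=0: L1-HIT | VC [24]
  [5] addr=0x29 blk=10 s=2: MISS | VC [24]
  [6] addr=0x42 blk=16 s=0: L1-HIT | VC [24]
  [7] addr=0x43 blk=16 s=0: L1-HIT | VC [24]
  [8] addr=0x11 blk=4 s=0: MISS | VC [24, 16]
  [9] addr=0x20 blk=8 s=0: MISS | VC [24, 16, 4]
  [10] addr=0x10 blk=4 s=0: VC-HIT | VC [24, 16, 8]
  [11] addr=0x1b blk=6 s=2: MISS | VC [24, 16, 8, 10]
  [12] addr=0x29 blk=10 s=2: VC-HIT | VC [24, 16, 8, 6]
  [13] addr=0x18 blk=6 s=2: VC-HIT | VC [24, 16, 8, 10]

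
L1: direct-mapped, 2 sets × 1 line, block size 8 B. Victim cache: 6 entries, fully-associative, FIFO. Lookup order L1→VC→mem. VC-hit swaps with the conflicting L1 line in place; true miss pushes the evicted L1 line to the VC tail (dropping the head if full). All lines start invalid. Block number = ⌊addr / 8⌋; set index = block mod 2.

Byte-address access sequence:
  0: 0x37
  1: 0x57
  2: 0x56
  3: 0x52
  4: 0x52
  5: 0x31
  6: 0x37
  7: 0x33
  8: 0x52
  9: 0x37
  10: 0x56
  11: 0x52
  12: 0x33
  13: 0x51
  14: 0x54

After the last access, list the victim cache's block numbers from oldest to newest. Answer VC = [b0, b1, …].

VC = [6]

  [0] addr=0x37 blk=6 s=0: MISS | VC []
  [1] addr=0x57 blk=10 s=0: MISS | VC [6]
  [2] addr=0x56 blk=10 s=0: L1-HIT | VC [6]
  [3] addr=0x52 blk=10 s=0: L1-HIT | VC [6]
  [4] addr=0x52 blk=10 s=0: L1-HIT | VC [6]
  [5] addr=0x31 blk=6 s=0: VC-HIT | VC [10]
  [6] addr=0x37 blk=6 s=0: L1-HIT | VC [10]
  [7] addr=0x33 blk=6 s=0: L1-HIT | VC [10]
  [8] addr=0x52 blk=10 s=0: VC-HIT | VC [6]
  [9] addr=0x37 blk=6 s=0: VC-HIT | VC [10]
  [10] addr=0x56 blk=10 s=0: VC-HIT | VC [6]
  [11] addr=0x52 blk=10 s=0: L1-HIT | VC [6]
  [12] addr=0x33 blk=6 s=0: VC-HIT | VC [10]
  [13] addr=0x51 blk=10 s=0: VC-HIT | VC [6]
  [14] addr=0x54 blk=10 s=0: L1-HIT | VC [6]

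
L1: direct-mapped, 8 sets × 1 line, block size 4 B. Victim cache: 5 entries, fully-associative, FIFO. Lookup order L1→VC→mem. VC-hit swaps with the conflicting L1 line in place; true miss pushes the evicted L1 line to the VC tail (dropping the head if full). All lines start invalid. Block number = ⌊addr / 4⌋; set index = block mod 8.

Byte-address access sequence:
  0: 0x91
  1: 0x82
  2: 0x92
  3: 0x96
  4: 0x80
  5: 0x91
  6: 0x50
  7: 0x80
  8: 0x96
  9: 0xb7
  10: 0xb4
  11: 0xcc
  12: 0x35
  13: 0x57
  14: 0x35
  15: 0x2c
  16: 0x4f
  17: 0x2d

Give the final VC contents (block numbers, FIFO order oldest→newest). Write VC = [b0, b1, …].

VC = [37, 45, 21, 51, 19]

  [0] addr=0x91 blk=36 s=4: MISS | VC []
  [1] addr=0x82 blk=32 s=0: MISS | VC []
  [2] addr=0x92 blk=36 s=4: L1-HIT | VC []
  [3] addr=0x96 blk=37 s=5: MISS | VC []
  [4] addr=0x80 blk=32 s=0: L1-HIT | VC []
  [5] addr=0x91 blk=36 s=4: L1-HIT | VC []
  [6] addr=0x50 blk=20 s=4: MISS | VC [36]
  [7] addr=0x80 blk=32 s=0: L1-HIT | VC [36]
  [8] addr=0x96 blk=37 s=5: L1-HIT | VC [36]
  [9] addr=0xb7 blk=45 s=5: MISS | VC [36, 37]
  [10] addr=0xb4 blk=45 s=5: L1-HIT | VC [36, 37]
  [11] addr=0xcc blk=51 s=3: MISS | VC [36, 37]
  [12] addr=0x35 blk=13 s=5: MISS | VC [36, 37, 45]
  [13] addr=0x57 blk=21 s=5: MISS | VC [36, 37, 45, 13]
  [14] addr=0x35 blk=13 s=5: VC-HIT | VC [36, 37, 45, 21]
  [15] addr=0x2c blk=11 s=3: MISS | VC [36, 37, 45, 21, 51]
  [16] addr=0x4f blk=19 s=3: MISS | VC [37, 45, 21, 51, 11]
  [17] addr=0x2d blk=11 s=3: VC-HIT | VC [37, 45, 21, 51, 19]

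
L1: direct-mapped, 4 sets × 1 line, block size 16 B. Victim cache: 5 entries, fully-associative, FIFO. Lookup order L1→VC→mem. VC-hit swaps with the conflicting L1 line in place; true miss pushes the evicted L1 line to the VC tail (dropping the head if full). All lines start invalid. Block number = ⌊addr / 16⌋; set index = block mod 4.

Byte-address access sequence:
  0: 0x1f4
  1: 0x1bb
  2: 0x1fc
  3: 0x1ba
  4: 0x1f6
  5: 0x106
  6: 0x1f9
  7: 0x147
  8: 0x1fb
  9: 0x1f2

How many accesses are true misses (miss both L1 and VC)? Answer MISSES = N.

MISSES = 4

  [0] addr=0x1f4 blk=31 s=3: MISS | VC []
  [1] addr=0x1bb blk=27 s=3: MISS | VC [31]
  [2] addr=0x1fc blk=31 s=3: VC-HIT | VC [27]
  [3] addr=0x1ba blk=27 s=3: VC-HIT | VC [31]
  [4] addr=0x1f6 blk=31 s=3: VC-HIT | VC [27]
  [5] addr=0x106 blk=16 s=0: MISS | VC [27]
  [6] addr=0x1f9 blk=31 s=3: L1-HIT | VC [27]
  [7] addr=0x147 blk=20 s=0: MISS | VC [27, 16]
  [8] addr=0x1fb blk=31 s=3: L1-HIT | VC [27, 16]
  [9] addr=0x1f2 blk=31 s=3: L1-HIT | VC [27, 16]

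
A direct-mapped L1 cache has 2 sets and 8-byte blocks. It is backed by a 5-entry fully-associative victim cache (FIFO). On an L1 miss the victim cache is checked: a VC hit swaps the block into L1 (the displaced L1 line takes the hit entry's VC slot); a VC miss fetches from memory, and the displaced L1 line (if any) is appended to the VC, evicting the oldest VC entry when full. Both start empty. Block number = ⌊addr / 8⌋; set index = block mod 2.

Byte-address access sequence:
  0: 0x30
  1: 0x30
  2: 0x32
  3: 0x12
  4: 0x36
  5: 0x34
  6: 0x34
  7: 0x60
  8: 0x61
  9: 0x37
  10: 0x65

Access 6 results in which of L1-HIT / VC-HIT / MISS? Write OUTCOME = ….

0: 0x30 (blk 6, set 0) → MISS  vc=[]
1: 0x30 (blk 6, set 0) → L1-HIT  vc=[]
2: 0x32 (blk 6, set 0) → L1-HIT  vc=[]
3: 0x12 (blk 2, set 0) → MISS  vc=[6]
4: 0x36 (blk 6, set 0) → VC-HIT  vc=[2]
5: 0x34 (blk 6, set 0) → L1-HIT  vc=[2]
6: 0x34 (blk 6, set 0) → L1-HIT  vc=[2]
7: 0x60 (blk 12, set 0) → MISS  vc=[2, 6]
8: 0x61 (blk 12, set 0) → L1-HIT  vc=[2, 6]
9: 0x37 (blk 6, set 0) → VC-HIT  vc=[2, 12]
10: 0x65 (blk 12, set 0) → VC-HIT  vc=[2, 6]

OUTCOME = L1-HIT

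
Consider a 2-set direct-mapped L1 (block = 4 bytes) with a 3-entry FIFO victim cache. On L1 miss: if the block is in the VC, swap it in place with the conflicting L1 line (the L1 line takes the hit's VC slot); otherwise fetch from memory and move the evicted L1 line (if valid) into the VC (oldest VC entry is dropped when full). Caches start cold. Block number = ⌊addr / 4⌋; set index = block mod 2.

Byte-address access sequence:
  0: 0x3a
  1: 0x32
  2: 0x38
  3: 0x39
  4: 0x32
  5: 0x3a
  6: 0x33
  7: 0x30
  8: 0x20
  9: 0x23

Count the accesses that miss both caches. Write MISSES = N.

MISSES = 3

#0 0x3a→b14/s0 MISS; vc=[]
#1 0x32→b12/s0 MISS; vc=[14]
#2 0x38→b14/s0 VC-HIT; vc=[12]
#3 0x39→b14/s0 L1-HIT; vc=[12]
#4 0x32→b12/s0 VC-HIT; vc=[14]
#5 0x3a→b14/s0 VC-HIT; vc=[12]
#6 0x33→b12/s0 VC-HIT; vc=[14]
#7 0x30→b12/s0 L1-HIT; vc=[14]
#8 0x20→b8/s0 MISS; vc=[14,12]
#9 0x23→b8/s0 L1-HIT; vc=[14,12]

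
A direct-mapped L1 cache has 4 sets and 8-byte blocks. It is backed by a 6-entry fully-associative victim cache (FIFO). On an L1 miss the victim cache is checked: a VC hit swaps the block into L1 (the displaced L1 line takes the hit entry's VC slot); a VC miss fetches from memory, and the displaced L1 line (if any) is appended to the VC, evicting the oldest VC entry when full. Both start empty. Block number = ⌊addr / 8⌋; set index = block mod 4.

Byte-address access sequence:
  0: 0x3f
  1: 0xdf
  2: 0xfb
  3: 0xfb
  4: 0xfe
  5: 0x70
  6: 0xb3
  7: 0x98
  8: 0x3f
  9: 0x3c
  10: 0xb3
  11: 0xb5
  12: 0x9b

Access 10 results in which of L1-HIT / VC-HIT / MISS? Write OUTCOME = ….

#0 0x3f→b7/s3 MISS; vc=[]
#1 0xdf→b27/s3 MISS; vc=[7]
#2 0xfb→b31/s3 MISS; vc=[7,27]
#3 0xfb→b31/s3 L1-HIT; vc=[7,27]
#4 0xfe→b31/s3 L1-HIT; vc=[7,27]
#5 0x70→b14/s2 MISS; vc=[7,27]
#6 0xb3→b22/s2 MISS; vc=[7,27,14]
#7 0x98→b19/s3 MISS; vc=[7,27,14,31]
#8 0x3f→b7/s3 VC-HIT; vc=[19,27,14,31]
#9 0x3c→b7/s3 L1-HIT; vc=[19,27,14,31]
#10 0xb3→b22/s2 L1-HIT; vc=[19,27,14,31]
#11 0xb5→b22/s2 L1-HIT; vc=[19,27,14,31]
#12 0x9b→b19/s3 VC-HIT; vc=[7,27,14,31]

OUTCOME = L1-HIT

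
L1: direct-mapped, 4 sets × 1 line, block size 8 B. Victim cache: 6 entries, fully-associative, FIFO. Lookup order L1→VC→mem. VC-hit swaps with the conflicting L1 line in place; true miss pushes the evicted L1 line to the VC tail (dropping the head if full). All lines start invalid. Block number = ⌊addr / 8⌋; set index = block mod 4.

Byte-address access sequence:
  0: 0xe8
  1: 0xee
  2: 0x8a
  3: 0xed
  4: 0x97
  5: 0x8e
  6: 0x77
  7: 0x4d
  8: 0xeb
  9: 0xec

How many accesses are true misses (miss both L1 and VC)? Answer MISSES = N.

MISSES = 5

  [0] addr=0xe8 blk=29 s=1: MISS | VC []
  [1] addr=0xee blk=29 s=1: L1-HIT | VC []
  [2] addr=0x8a blk=17 s=1: MISS | VC [29]
  [3] addr=0xed blk=29 s=1: VC-HIT | VC [17]
  [4] addr=0x97 blk=18 s=2: MISS | VC [17]
  [5] addr=0x8e blk=17 s=1: VC-HIT | VC [29]
  [6] addr=0x77 blk=14 s=2: MISS | VC [29, 18]
  [7] addr=0x4d blk=9 s=1: MISS | VC [29, 18, 17]
  [8] addr=0xeb blk=29 s=1: VC-HIT | VC [9, 18, 17]
  [9] addr=0xec blk=29 s=1: L1-HIT | VC [9, 18, 17]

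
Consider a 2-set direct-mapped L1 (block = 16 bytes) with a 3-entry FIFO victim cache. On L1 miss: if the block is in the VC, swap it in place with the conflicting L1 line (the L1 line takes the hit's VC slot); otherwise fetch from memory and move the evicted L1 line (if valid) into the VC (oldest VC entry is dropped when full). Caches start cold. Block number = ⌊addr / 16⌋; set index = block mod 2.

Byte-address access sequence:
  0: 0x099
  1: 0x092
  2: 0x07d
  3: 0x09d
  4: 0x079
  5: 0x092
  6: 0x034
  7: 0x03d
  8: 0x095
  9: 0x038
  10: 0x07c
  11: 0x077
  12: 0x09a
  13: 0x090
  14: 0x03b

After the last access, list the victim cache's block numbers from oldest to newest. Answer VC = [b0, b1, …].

VC = [9, 7]

#0 0x99→b9/s1 MISS; vc=[]
#1 0x92→b9/s1 L1-HIT; vc=[]
#2 0x7d→b7/s1 MISS; vc=[9]
#3 0x9d→b9/s1 VC-HIT; vc=[7]
#4 0x79→b7/s1 VC-HIT; vc=[9]
#5 0x92→b9/s1 VC-HIT; vc=[7]
#6 0x34→b3/s1 MISS; vc=[7,9]
#7 0x3d→b3/s1 L1-HIT; vc=[7,9]
#8 0x95→b9/s1 VC-HIT; vc=[7,3]
#9 0x38→b3/s1 VC-HIT; vc=[7,9]
#10 0x7c→b7/s1 VC-HIT; vc=[3,9]
#11 0x77→b7/s1 L1-HIT; vc=[3,9]
#12 0x9a→b9/s1 VC-HIT; vc=[3,7]
#13 0x90→b9/s1 L1-HIT; vc=[3,7]
#14 0x3b→b3/s1 VC-HIT; vc=[9,7]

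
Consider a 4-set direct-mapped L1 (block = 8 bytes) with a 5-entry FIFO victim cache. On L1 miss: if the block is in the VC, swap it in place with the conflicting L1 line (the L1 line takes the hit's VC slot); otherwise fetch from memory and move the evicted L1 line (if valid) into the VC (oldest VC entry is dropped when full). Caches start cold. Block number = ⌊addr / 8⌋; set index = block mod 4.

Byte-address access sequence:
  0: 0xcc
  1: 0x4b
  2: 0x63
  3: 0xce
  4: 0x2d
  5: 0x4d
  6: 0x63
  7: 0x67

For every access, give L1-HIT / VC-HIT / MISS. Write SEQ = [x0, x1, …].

  [0] addr=0xcc blk=25 s=1: MISS | VC []
  [1] addr=0x4b blk=9 s=1: MISS | VC [25]
  [2] addr=0x63 blk=12 s=0: MISS | VC [25]
  [3] addr=0xce blk=25 s=1: VC-HIT | VC [9]
  [4] addr=0x2d blk=5 s=1: MISS | VC [9, 25]
  [5] addr=0x4d blk=9 s=1: VC-HIT | VC [5, 25]
  [6] addr=0x63 blk=12 s=0: L1-HIT | VC [5, 25]
  [7] addr=0x67 blk=12 s=0: L1-HIT | VC [5, 25]

SEQ = [MISS, MISS, MISS, VC-HIT, MISS, VC-HIT, L1-HIT, L1-HIT]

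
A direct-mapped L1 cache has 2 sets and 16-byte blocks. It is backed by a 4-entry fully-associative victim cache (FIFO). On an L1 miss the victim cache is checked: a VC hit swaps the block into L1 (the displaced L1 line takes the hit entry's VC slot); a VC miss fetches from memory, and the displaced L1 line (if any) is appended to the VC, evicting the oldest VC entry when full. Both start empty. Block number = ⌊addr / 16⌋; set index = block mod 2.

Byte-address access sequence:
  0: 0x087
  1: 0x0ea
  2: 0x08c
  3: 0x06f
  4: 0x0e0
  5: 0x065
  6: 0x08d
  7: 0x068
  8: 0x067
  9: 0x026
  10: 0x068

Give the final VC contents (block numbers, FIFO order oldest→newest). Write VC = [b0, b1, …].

0: 0x87 (blk 8, set 0) → MISS  vc=[]
1: 0xea (blk 14, set 0) → MISS  vc=[8]
2: 0x8c (blk 8, set 0) → VC-HIT  vc=[14]
3: 0x6f (blk 6, set 0) → MISS  vc=[14, 8]
4: 0xe0 (blk 14, set 0) → VC-HIT  vc=[6, 8]
5: 0x65 (blk 6, set 0) → VC-HIT  vc=[14, 8]
6: 0x8d (blk 8, set 0) → VC-HIT  vc=[14, 6]
7: 0x68 (blk 6, set 0) → VC-HIT  vc=[14, 8]
8: 0x67 (blk 6, set 0) → L1-HIT  vc=[14, 8]
9: 0x26 (blk 2, set 0) → MISS  vc=[14, 8, 6]
10: 0x68 (blk 6, set 0) → VC-HIT  vc=[14, 8, 2]

VC = [14, 8, 2]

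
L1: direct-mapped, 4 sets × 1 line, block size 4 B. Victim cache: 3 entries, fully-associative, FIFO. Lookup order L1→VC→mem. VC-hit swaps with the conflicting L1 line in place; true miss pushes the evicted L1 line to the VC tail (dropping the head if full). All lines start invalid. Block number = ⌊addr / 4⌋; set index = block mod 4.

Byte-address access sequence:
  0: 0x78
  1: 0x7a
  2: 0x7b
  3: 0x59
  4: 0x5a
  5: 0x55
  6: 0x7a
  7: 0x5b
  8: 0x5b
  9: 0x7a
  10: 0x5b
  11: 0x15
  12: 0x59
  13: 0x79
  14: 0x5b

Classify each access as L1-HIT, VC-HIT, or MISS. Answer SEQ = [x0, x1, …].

#0 0x78→b30/s2 MISS; vc=[]
#1 0x7a→b30/s2 L1-HIT; vc=[]
#2 0x7b→b30/s2 L1-HIT; vc=[]
#3 0x59→b22/s2 MISS; vc=[30]
#4 0x5a→b22/s2 L1-HIT; vc=[30]
#5 0x55→b21/s1 MISS; vc=[30]
#6 0x7a→b30/s2 VC-HIT; vc=[22]
#7 0x5b→b22/s2 VC-HIT; vc=[30]
#8 0x5b→b22/s2 L1-HIT; vc=[30]
#9 0x7a→b30/s2 VC-HIT; vc=[22]
#10 0x5b→b22/s2 VC-HIT; vc=[30]
#11 0x15→b5/s1 MISS; vc=[30,21]
#12 0x59→b22/s2 L1-HIT; vc=[30,21]
#13 0x79→b30/s2 VC-HIT; vc=[22,21]
#14 0x5b→b22/s2 VC-HIT; vc=[30,21]

SEQ = [MISS, L1-HIT, L1-HIT, MISS, L1-HIT, MISS, VC-HIT, VC-HIT, L1-HIT, VC-HIT, VC-HIT, MISS, L1-HIT, VC-HIT, VC-HIT]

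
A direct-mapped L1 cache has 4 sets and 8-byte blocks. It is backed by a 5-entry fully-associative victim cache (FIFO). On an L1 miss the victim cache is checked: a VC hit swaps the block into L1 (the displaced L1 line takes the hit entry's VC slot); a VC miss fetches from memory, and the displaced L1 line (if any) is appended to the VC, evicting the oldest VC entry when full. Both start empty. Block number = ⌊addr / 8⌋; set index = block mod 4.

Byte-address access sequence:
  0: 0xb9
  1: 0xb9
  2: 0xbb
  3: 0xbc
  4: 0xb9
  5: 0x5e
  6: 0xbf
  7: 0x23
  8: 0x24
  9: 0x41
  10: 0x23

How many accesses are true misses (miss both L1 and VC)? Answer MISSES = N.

MISSES = 4

0: 0xb9 (blk 23, set 3) → MISS  vc=[]
1: 0xb9 (blk 23, set 3) → L1-HIT  vc=[]
2: 0xbb (blk 23, set 3) → L1-HIT  vc=[]
3: 0xbc (blk 23, set 3) → L1-HIT  vc=[]
4: 0xb9 (blk 23, set 3) → L1-HIT  vc=[]
5: 0x5e (blk 11, set 3) → MISS  vc=[23]
6: 0xbf (blk 23, set 3) → VC-HIT  vc=[11]
7: 0x23 (blk 4, set 0) → MISS  vc=[11]
8: 0x24 (blk 4, set 0) → L1-HIT  vc=[11]
9: 0x41 (blk 8, set 0) → MISS  vc=[11, 4]
10: 0x23 (blk 4, set 0) → VC-HIT  vc=[11, 8]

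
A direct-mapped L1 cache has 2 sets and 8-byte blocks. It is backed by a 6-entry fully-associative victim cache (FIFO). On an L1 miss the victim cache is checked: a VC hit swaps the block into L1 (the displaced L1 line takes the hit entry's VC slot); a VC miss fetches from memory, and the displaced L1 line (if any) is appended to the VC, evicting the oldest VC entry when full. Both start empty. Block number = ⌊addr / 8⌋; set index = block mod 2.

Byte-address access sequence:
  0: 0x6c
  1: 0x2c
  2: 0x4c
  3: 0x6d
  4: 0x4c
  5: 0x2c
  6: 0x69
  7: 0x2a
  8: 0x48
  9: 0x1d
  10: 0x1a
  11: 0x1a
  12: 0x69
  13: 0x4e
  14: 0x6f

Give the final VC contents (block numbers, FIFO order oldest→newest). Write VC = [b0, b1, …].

0: 0x6c (blk 13, set 1) → MISS  vc=[]
1: 0x2c (blk 5, set 1) → MISS  vc=[13]
2: 0x4c (blk 9, set 1) → MISS  vc=[13, 5]
3: 0x6d (blk 13, set 1) → VC-HIT  vc=[9, 5]
4: 0x4c (blk 9, set 1) → VC-HIT  vc=[13, 5]
5: 0x2c (blk 5, set 1) → VC-HIT  vc=[13, 9]
6: 0x69 (blk 13, set 1) → VC-HIT  vc=[5, 9]
7: 0x2a (blk 5, set 1) → VC-HIT  vc=[13, 9]
8: 0x48 (blk 9, set 1) → VC-HIT  vc=[13, 5]
9: 0x1d (blk 3, set 1) → MISS  vc=[13, 5, 9]
10: 0x1a (blk 3, set 1) → L1-HIT  vc=[13, 5, 9]
11: 0x1a (blk 3, set 1) → L1-HIT  vc=[13, 5, 9]
12: 0x69 (blk 13, set 1) → VC-HIT  vc=[3, 5, 9]
13: 0x4e (blk 9, set 1) → VC-HIT  vc=[3, 5, 13]
14: 0x6f (blk 13, set 1) → VC-HIT  vc=[3, 5, 9]

VC = [3, 5, 9]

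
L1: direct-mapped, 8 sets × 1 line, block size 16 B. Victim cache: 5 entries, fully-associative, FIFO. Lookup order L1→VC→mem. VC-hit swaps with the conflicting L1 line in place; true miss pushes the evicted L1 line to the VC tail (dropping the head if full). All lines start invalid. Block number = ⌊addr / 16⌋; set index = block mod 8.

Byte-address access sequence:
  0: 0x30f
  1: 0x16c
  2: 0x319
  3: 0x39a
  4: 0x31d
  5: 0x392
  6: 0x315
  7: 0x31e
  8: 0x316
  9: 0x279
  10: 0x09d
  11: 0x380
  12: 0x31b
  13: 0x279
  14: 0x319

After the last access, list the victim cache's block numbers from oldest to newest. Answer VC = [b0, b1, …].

0: 0x30f (blk 48, set 0) → MISS  vc=[]
1: 0x16c (blk 22, set 6) → MISS  vc=[]
2: 0x319 (blk 49, set 1) → MISS  vc=[]
3: 0x39a (blk 57, set 1) → MISS  vc=[49]
4: 0x31d (blk 49, set 1) → VC-HIT  vc=[57]
5: 0x392 (blk 57, set 1) → VC-HIT  vc=[49]
6: 0x315 (blk 49, set 1) → VC-HIT  vc=[57]
7: 0x31e (blk 49, set 1) → L1-HIT  vc=[57]
8: 0x316 (blk 49, set 1) → L1-HIT  vc=[57]
9: 0x279 (blk 39, set 7) → MISS  vc=[57]
10: 0x9d (blk 9, set 1) → MISS  vc=[57, 49]
11: 0x380 (blk 56, set 0) → MISS  vc=[57, 49, 48]
12: 0x31b (blk 49, set 1) → VC-HIT  vc=[57, 9, 48]
13: 0x279 (blk 39, set 7) → L1-HIT  vc=[57, 9, 48]
14: 0x319 (blk 49, set 1) → L1-HIT  vc=[57, 9, 48]

VC = [57, 9, 48]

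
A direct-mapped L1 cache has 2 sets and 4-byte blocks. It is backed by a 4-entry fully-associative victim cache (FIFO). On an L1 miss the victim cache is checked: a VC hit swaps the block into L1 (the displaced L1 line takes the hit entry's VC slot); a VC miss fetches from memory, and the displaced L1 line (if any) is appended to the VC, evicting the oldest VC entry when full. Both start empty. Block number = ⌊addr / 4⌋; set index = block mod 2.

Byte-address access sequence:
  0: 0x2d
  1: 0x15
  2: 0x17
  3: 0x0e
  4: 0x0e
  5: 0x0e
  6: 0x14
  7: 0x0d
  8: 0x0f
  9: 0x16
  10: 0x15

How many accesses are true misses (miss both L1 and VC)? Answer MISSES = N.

0: 0x2d (blk 11, set 1) → MISS  vc=[]
1: 0x15 (blk 5, set 1) → MISS  vc=[11]
2: 0x17 (blk 5, set 1) → L1-HIT  vc=[11]
3: 0xe (blk 3, set 1) → MISS  vc=[11, 5]
4: 0xe (blk 3, set 1) → L1-HIT  vc=[11, 5]
5: 0xe (blk 3, set 1) → L1-HIT  vc=[11, 5]
6: 0x14 (blk 5, set 1) → VC-HIT  vc=[11, 3]
7: 0xd (blk 3, set 1) → VC-HIT  vc=[11, 5]
8: 0xf (blk 3, set 1) → L1-HIT  vc=[11, 5]
9: 0x16 (blk 5, set 1) → VC-HIT  vc=[11, 3]
10: 0x15 (blk 5, set 1) → L1-HIT  vc=[11, 3]

MISSES = 3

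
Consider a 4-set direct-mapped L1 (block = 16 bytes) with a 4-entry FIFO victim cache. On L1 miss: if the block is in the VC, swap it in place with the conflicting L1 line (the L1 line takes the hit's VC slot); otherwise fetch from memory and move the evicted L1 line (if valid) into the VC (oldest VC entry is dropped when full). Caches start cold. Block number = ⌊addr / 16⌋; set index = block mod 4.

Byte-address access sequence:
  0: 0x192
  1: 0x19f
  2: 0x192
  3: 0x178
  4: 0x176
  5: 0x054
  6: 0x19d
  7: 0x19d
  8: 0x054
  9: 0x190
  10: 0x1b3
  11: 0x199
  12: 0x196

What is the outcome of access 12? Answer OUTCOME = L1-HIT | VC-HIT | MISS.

0: 0x192 (blk 25, set 1) → MISS  vc=[]
1: 0x19f (blk 25, set 1) → L1-HIT  vc=[]
2: 0x192 (blk 25, set 1) → L1-HIT  vc=[]
3: 0x178 (blk 23, set 3) → MISS  vc=[]
4: 0x176 (blk 23, set 3) → L1-HIT  vc=[]
5: 0x54 (blk 5, set 1) → MISS  vc=[25]
6: 0x19d (blk 25, set 1) → VC-HIT  vc=[5]
7: 0x19d (blk 25, set 1) → L1-HIT  vc=[5]
8: 0x54 (blk 5, set 1) → VC-HIT  vc=[25]
9: 0x190 (blk 25, set 1) → VC-HIT  vc=[5]
10: 0x1b3 (blk 27, set 3) → MISS  vc=[5, 23]
11: 0x199 (blk 25, set 1) → L1-HIT  vc=[5, 23]
12: 0x196 (blk 25, set 1) → L1-HIT  vc=[5, 23]

OUTCOME = L1-HIT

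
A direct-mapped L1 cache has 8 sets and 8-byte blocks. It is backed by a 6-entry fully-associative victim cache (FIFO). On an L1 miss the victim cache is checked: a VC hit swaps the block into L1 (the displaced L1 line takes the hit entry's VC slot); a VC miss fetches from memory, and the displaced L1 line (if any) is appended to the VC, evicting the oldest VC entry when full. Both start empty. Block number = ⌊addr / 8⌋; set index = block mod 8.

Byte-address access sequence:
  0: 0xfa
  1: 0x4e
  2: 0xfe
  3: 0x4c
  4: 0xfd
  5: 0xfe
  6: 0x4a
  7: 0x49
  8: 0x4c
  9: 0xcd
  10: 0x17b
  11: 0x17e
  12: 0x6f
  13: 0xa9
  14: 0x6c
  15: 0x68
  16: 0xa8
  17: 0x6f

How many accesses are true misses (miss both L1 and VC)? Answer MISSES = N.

0: 0xfa (blk 31, set 7) → MISS  vc=[]
1: 0x4e (blk 9, set 1) → MISS  vc=[]
2: 0xfe (blk 31, set 7) → L1-HIT  vc=[]
3: 0x4c (blk 9, set 1) → L1-HIT  vc=[]
4: 0xfd (blk 31, set 7) → L1-HIT  vc=[]
5: 0xfe (blk 31, set 7) → L1-HIT  vc=[]
6: 0x4a (blk 9, set 1) → L1-HIT  vc=[]
7: 0x49 (blk 9, set 1) → L1-HIT  vc=[]
8: 0x4c (blk 9, set 1) → L1-HIT  vc=[]
9: 0xcd (blk 25, set 1) → MISS  vc=[9]
10: 0x17b (blk 47, set 7) → MISS  vc=[9, 31]
11: 0x17e (blk 47, set 7) → L1-HIT  vc=[9, 31]
12: 0x6f (blk 13, set 5) → MISS  vc=[9, 31]
13: 0xa9 (blk 21, set 5) → MISS  vc=[9, 31, 13]
14: 0x6c (blk 13, set 5) → VC-HIT  vc=[9, 31, 21]
15: 0x68 (blk 13, set 5) → L1-HIT  vc=[9, 31, 21]
16: 0xa8 (blk 21, set 5) → VC-HIT  vc=[9, 31, 13]
17: 0x6f (blk 13, set 5) → VC-HIT  vc=[9, 31, 21]

MISSES = 6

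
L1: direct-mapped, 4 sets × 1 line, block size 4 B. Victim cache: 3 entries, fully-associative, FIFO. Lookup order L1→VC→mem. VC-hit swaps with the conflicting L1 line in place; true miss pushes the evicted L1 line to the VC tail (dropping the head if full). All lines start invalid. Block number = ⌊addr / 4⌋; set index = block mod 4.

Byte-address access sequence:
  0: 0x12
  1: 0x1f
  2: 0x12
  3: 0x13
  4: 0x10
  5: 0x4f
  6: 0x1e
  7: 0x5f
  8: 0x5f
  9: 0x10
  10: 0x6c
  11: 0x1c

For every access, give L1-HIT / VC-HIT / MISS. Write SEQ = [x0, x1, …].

SEQ = [MISS, MISS, L1-HIT, L1-HIT, L1-HIT, MISS, VC-HIT, MISS, L1-HIT, L1-HIT, MISS, VC-HIT]

  [0] addr=0x12 blk=4 s=0: MISS | VC []
  [1] addr=0x1f blk=7 s=3: MISS | VC []
  [2] addr=0x12 blk=4 s=0: L1-HIT | VC []
  [3] addr=0x13 blk=4 s=0: L1-HIT | VC []
  [4] addr=0x10 blk=4 s=0: L1-HIT | VC []
  [5] addr=0x4f blk=19 s=3: MISS | VC [7]
  [6] addr=0x1e blk=7 s=3: VC-HIT | VC [19]
  [7] addr=0x5f blk=23 s=3: MISS | VC [19, 7]
  [8] addr=0x5f blk=23 s=3: L1-HIT | VC [19, 7]
  [9] addr=0x10 blk=4 s=0: L1-HIT | VC [19, 7]
  [10] addr=0x6c blk=27 s=3: MISS | VC [19, 7, 23]
  [11] addr=0x1c blk=7 s=3: VC-HIT | VC [19, 27, 23]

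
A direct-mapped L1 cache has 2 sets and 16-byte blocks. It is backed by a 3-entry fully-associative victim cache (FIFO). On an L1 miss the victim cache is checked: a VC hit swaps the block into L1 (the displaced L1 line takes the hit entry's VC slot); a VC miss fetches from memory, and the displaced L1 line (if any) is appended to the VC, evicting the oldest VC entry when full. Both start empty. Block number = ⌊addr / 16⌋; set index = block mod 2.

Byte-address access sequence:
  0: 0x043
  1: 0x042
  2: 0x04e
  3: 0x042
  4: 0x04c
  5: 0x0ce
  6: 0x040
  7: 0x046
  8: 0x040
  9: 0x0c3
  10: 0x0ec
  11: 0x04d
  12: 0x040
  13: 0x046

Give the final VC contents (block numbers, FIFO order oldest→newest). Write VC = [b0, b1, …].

0: 0x43 (blk 4, set 0) → MISS  vc=[]
1: 0x42 (blk 4, set 0) → L1-HIT  vc=[]
2: 0x4e (blk 4, set 0) → L1-HIT  vc=[]
3: 0x42 (blk 4, set 0) → L1-HIT  vc=[]
4: 0x4c (blk 4, set 0) → L1-HIT  vc=[]
5: 0xce (blk 12, set 0) → MISS  vc=[4]
6: 0x40 (blk 4, set 0) → VC-HIT  vc=[12]
7: 0x46 (blk 4, set 0) → L1-HIT  vc=[12]
8: 0x40 (blk 4, set 0) → L1-HIT  vc=[12]
9: 0xc3 (blk 12, set 0) → VC-HIT  vc=[4]
10: 0xec (blk 14, set 0) → MISS  vc=[4, 12]
11: 0x4d (blk 4, set 0) → VC-HIT  vc=[14, 12]
12: 0x40 (blk 4, set 0) → L1-HIT  vc=[14, 12]
13: 0x46 (blk 4, set 0) → L1-HIT  vc=[14, 12]

VC = [14, 12]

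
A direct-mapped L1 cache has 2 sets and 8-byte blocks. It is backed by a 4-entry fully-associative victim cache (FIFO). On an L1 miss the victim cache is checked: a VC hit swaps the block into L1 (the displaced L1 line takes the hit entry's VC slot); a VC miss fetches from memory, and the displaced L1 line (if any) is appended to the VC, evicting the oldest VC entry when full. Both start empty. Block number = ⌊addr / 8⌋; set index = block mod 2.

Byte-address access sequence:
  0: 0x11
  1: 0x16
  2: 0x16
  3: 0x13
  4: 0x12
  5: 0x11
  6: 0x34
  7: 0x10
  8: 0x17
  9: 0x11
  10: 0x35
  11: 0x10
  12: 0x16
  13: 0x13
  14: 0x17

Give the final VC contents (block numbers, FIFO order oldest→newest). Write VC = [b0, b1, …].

VC = [6]

  [0] addr=0x11 blk=2 s=0: MISS | VC []
  [1] addr=0x16 blk=2 s=0: L1-HIT | VC []
  [2] addr=0x16 blk=2 s=0: L1-HIT | VC []
  [3] addr=0x13 blk=2 s=0: L1-HIT | VC []
  [4] addr=0x12 blk=2 s=0: L1-HIT | VC []
  [5] addr=0x11 blk=2 s=0: L1-HIT | VC []
  [6] addr=0x34 blk=6 s=0: MISS | VC [2]
  [7] addr=0x10 blk=2 s=0: VC-HIT | VC [6]
  [8] addr=0x17 blk=2 s=0: L1-HIT | VC [6]
  [9] addr=0x11 blk=2 s=0: L1-HIT | VC [6]
  [10] addr=0x35 blk=6 s=0: VC-HIT | VC [2]
  [11] addr=0x10 blk=2 s=0: VC-HIT | VC [6]
  [12] addr=0x16 blk=2 s=0: L1-HIT | VC [6]
  [13] addr=0x13 blk=2 s=0: L1-HIT | VC [6]
  [14] addr=0x17 blk=2 s=0: L1-HIT | VC [6]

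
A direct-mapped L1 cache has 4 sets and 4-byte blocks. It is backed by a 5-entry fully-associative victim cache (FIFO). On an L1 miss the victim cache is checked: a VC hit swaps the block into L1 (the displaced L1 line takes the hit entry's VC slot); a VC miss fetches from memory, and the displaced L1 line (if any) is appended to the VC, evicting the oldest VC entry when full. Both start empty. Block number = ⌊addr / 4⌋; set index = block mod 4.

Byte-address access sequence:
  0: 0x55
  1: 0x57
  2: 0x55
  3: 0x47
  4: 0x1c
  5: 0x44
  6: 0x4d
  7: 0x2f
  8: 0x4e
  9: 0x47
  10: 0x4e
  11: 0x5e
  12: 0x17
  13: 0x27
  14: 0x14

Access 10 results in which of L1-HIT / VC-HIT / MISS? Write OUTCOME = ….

OUTCOME = L1-HIT

0: 0x55 (blk 21, set 1) → MISS  vc=[]
1: 0x57 (blk 21, set 1) → L1-HIT  vc=[]
2: 0x55 (blk 21, set 1) → L1-HIT  vc=[]
3: 0x47 (blk 17, set 1) → MISS  vc=[21]
4: 0x1c (blk 7, set 3) → MISS  vc=[21]
5: 0x44 (blk 17, set 1) → L1-HIT  vc=[21]
6: 0x4d (blk 19, set 3) → MISS  vc=[21, 7]
7: 0x2f (blk 11, set 3) → MISS  vc=[21, 7, 19]
8: 0x4e (blk 19, set 3) → VC-HIT  vc=[21, 7, 11]
9: 0x47 (blk 17, set 1) → L1-HIT  vc=[21, 7, 11]
10: 0x4e (blk 19, set 3) → L1-HIT  vc=[21, 7, 11]
11: 0x5e (blk 23, set 3) → MISS  vc=[21, 7, 11, 19]
12: 0x17 (blk 5, set 1) → MISS  vc=[21, 7, 11, 19, 17]
13: 0x27 (blk 9, set 1) → MISS  vc=[7, 11, 19, 17, 5]
14: 0x14 (blk 5, set 1) → VC-HIT  vc=[7, 11, 19, 17, 9]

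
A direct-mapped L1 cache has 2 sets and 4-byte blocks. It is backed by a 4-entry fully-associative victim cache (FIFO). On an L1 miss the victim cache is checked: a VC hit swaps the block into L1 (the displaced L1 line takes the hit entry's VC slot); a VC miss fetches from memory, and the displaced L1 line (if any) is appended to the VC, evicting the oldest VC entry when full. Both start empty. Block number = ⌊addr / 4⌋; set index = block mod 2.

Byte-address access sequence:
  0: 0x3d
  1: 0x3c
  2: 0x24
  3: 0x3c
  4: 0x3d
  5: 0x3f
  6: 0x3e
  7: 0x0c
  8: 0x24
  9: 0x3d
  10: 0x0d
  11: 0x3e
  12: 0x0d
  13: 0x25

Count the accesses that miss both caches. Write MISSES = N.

MISSES = 3

  [0] addr=0x3d blk=15 s=1: MISS | VC []
  [1] addr=0x3c blk=15 s=1: L1-HIT | VC []
  [2] addr=0x24 blk=9 s=1: MISS | VC [15]
  [3] addr=0x3c blk=15 s=1: VC-HIT | VC [9]
  [4] addr=0x3d blk=15 s=1: L1-HIT | VC [9]
  [5] addr=0x3f blk=15 s=1: L1-HIT | VC [9]
  [6] addr=0x3e blk=15 s=1: L1-HIT | VC [9]
  [7] addr=0xc blk=3 s=1: MISS | VC [9, 15]
  [8] addr=0x24 blk=9 s=1: VC-HIT | VC [3, 15]
  [9] addr=0x3d blk=15 s=1: VC-HIT | VC [3, 9]
  [10] addr=0xd blk=3 s=1: VC-HIT | VC [15, 9]
  [11] addr=0x3e blk=15 s=1: VC-HIT | VC [3, 9]
  [12] addr=0xd blk=3 s=1: VC-HIT | VC [15, 9]
  [13] addr=0x25 blk=9 s=1: VC-HIT | VC [15, 3]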